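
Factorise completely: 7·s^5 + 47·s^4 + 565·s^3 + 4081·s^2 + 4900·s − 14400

Trying the rational-root candidates, s = −4 is a root, so (s + 4) divides it; the quotient is 7·s^4 + 19·s^3 + 489·s^2 + 2125·s − 3600.
Next, s = −5 is a root, so (s + 5) divides it; the quotient is 7·s^3 − 16·s^2 + 569·s − 720.
Then s = 9/7 is a root, so (7·s − 9) divides it; the quotient is s^2 − s + 80.
The quadratic s^2 − s + 80 has discriminant −319 < 0 and is irreducible over ℤ.

(7·s − 9)·(s + 4)·(s + 5)·(s^2 − s + 80)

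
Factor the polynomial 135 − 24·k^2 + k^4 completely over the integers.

Substitute u = k^2 to get a quadratic in u, then factor.
k^2 − 15 is irreducible over ℤ (15 is not a perfect square).
k^2 − 9 is a difference of squares.

(k + 3)·(k − 3)·(k^2 − 15)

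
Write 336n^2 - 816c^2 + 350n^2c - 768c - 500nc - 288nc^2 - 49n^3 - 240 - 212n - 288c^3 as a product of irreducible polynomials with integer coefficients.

Group: 7n(-7n^2 + 38nc + 38n + 24c^2 + 48c + 24) + (-12c - 10)(-7n^2 + 38nc + 38n + 24c^2 + 48c + 24); both groups contain (-7n^2 + 38nc + 38n + 24c^2 + 48c + 24), so (7n - 12c - 10) is a factor with cofactor -7n^2 + 38nc + 38n + 24c^2 + 48c + 24.
The cofactor groups again: -7n^2 + 38nc + 38n + 24c^2 + 48c + 24 = -7n(n - 6c - 6) + (-4c - 4)(n - 6c - 6); both groups contain (n - 6c - 6), giving -(7n + 4c + 4)(n - 6c - 6).

-(7n - 12c - 10)(n - 6c - 6)(7n + 4c + 4)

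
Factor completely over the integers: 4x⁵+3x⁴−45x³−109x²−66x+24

Among the possible rational roots, x = 4 is a root, giving the factor (x−4) and quotient 4x⁴+19x³+31x²+15x−6.
Then x = 1/4 is a root, so (4x−1) divides it; the quotient is x³+5x²+9x+6.
Then x = −2 is a root, so (x+2) is a factor; dividing leaves x²+3x+3.
The quadratic x²+3x+3 has discriminant −3 < 0 and is irreducible over ℤ.

(4x−1)(x+2)(x−4)(x²+3x+3)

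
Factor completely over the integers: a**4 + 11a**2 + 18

(a**2 + 2)(a**2 + 9)

Substitute u = a**2 to get a quadratic in u, then factor.
a**2 + 9 is irreducible over ℤ (sum of squares).
a**2 + 2 is irreducible over ℤ (always positive, so no real roots).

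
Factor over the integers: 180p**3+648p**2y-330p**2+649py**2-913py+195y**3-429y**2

Group: 5p(36p**2+108py-66p+65y**2-143y) + 3y(36p**2+108py-66p+65y**2-143y); both groups contain (36p**2+108py-66p+65y**2-143y), so (5p+3y) is a factor with cofactor 36p**2+108py-66p+65y**2-143y.
The cofactor groups again: 36p**2+108py-66p+65y**2-143y = 6p(6p+13y) + (5y-11)(6p+13y); both groups contain (6p+13y), giving (6p+5y-11)(6p+13y).

(5p+3y)(6p+13y)(6p+5y-11)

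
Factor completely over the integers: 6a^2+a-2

(2a-1)(3a+2)

Need a pair with product 6·(-2) = -12 and sum 1: that's -3 and 4.
Split the middle term: 6a^2-3a + 4a-2 = 3a(2a-1) + 2(2a-1).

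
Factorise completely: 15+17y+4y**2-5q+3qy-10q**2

-(2q+y+3)(5q-4y-5)

Group: -2q(5q-4y-5) + (-y-3)(5q-4y-5); both groups contain (5q-4y-5).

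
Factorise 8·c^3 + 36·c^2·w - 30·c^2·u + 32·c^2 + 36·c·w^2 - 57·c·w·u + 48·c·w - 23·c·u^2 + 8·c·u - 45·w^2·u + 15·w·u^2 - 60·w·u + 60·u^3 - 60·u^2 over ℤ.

(2·c + 3·w + 3·u)·(4·c - 5·u)·(c + 3·w - 4·u + 4)

Group: 2·c·(4·c^2 + 12·c·w - 21·c·u + 16·c - 15·w·u + 20·u^2 - 20·u) + (3·w + 3·u)·(4·c^2 + 12·c·w - 21·c·u + 16·c - 15·w·u + 20·u^2 - 20·u); both groups contain (4·c^2 + 12·c·w - 21·c·u + 16·c - 15·w·u + 20·u^2 - 20·u), so (2·c + 3·w + 3·u) is a factor with cofactor 4·c^2 + 12·c·w - 21·c·u + 16·c - 15·w·u + 20·u^2 - 20·u.
The cofactor groups again: 4·c^2 + 12·c·w - 21·c·u + 16·c - 15·w·u + 20·u^2 - 20·u = 4·c·(c + 3·w - 4·u + 4) - 5·u·(c + 3·w - 4·u + 4); both groups contain (c + 3·w - 4·u + 4), giving (4·c - 5·u)·(c + 3·w - 4·u + 4).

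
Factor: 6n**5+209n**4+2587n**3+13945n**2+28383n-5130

Testing divisors of the constant over divisors of the leading coefficient, n = -15 is a root, so (n+15) is a factor; dividing leaves 6n**4+119n**3+802n**2+1915n-342.
Continuing, n = -9 is a root, so (n+9) divides it; the quotient is 6n**3+65n**2+217n-38.
Next, n = 1/6 is a root, giving the factor (6n-1) and quotient n**2+11n+38.
The quadratic n**2+11n+38 has discriminant -31 < 0 and is irreducible over ℤ.

(6n-1)(n+15)(n+9)(n**2+11n+38)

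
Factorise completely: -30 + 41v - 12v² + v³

(v - 1)(v - 5)(v - 6)

Testing divisors of the constant over divisors of the leading coefficient, v = 6 is a root, so (v - 6) is a factor; dividing leaves v² - 6v + 5.
The remaining quadratic factors as (v - 5)(v - 1).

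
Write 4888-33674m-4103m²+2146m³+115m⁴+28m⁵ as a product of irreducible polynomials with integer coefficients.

(4m+13)(7m-1)(m-4)(m²+5m+94)

By the rational root theorem, m = 4 is a root, so (m-4) divides it; the quotient is 28m⁴+227m³+3054m²+8113m-1222.
Then m = -13/4 is a root, giving the factor (4m+13) and quotient 7m³+34m²+653m-94.
Then m = 1/7 is a root, so (7m-1) is a factor; dividing leaves m²+5m+94.
The quadratic m²+5m+94 has discriminant -351 < 0 and is irreducible over ℤ.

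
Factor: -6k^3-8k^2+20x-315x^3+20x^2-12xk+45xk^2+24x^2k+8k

-(9x-3k+2)(7x-k-2)(5x+2k)

Group: 5x(-63x^2+30xk+4x-3k^2-4k+4) + 2k(-63x^2+30xk+4x-3k^2-4k+4); both groups contain (-63x^2+30xk+4x-3k^2-4k+4), so (5x+2k) is a factor with cofactor -63x^2+30xk+4x-3k^2-4k+4.
The cofactor groups again: -63x^2+30xk+4x-3k^2-4k+4 = -9x(7x-k-2) + (3k-2)(7x-k-2); both groups contain (7x-k-2), giving -(9x-3k+2)(7x-k-2).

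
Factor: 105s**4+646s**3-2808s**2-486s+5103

Trying the rational-root candidates, s = -9 is a root, giving the factor (s+9) and quotient 105s**3-299s**2-117s+567.
Next, s = -9/7 is a root, giving the factor (7s+9) and quotient 15s**2-62s+63.
The remaining quadratic factors as (5s-9)(3s-7).

(3s-7)(5s-9)(7s+9)(s+9)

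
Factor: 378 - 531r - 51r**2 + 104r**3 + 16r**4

Testing divisors of the constant over divisors of the leading coefficient, r = 3/4 is a root, giving the factor (4r - 3) and quotient 4r**3 + 29r**2 + 9r - 126.
Continuing, r = 7/4 is a root, so (4r - 7) is a factor; dividing leaves r**2 + 9r + 18.
The remaining quadratic factors as (r + 6)(r + 3).

(4r - 3)(4r - 7)(r + 3)(r + 6)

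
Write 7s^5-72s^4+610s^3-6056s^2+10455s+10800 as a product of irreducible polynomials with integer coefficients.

By the rational root theorem, s = 9 is a root, so (s-9) divides it; the quotient is 7s^4-9s^3+529s^2-1295s-1200.
Next, s = -5/7 is a root, so (7s+5) is a factor; dividing leaves s^3-2s^2+77s-240.
Continuing, s = 3 is a root, giving the factor (s-3) and quotient s^2+s+80.
The quadratic s^2+s+80 has discriminant -319 < 0 and is irreducible over ℤ.

(7s+5)(s-3)(s-9)(s^2+s+80)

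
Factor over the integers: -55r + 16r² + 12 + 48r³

By the rational root theorem, r = -4/3 is a root, giving the factor (3r + 4) and quotient 16r² - 16r + 3.
The remaining quadratic factors as (4r - 3)(4r - 1).

(3r + 4)(4r - 1)(4r - 3)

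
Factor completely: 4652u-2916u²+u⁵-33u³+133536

Among the possible rational roots, u = 13 is a root, giving the factor (u-13) and quotient u⁴+13u³+136u²-1148u-10272.
Then u = -6 is a root, giving the factor (u+6) and quotient u³+7u²+94u-1712.
Next, u = 8 is a root, so (u-8) divides it; the quotient is u²+15u+214.
The quadratic u²+15u+214 has discriminant -631 < 0 and is irreducible over ℤ.

(u+6)(u-13)(u-8)(u²+15u+214)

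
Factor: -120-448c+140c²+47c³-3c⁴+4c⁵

By the rational root theorem, c = -1/4 is a root, so (4c+1) is a factor; dividing leaves c⁴-c³+12c²+32c-120.
Continuing, c = 2 is a root, so (c-2) is a factor; dividing leaves c³+c²+14c+60.
Next, c = -3 is a root, so (c+3) divides it; the quotient is c²-2c+20.
The quadratic c²-2c+20 has discriminant -76 < 0 and is irreducible over ℤ.

(4c+1)(c+3)(c-2)(c²-2c+20)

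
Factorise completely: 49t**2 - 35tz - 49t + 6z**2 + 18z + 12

Group: 7t(7t - 2z - 4) + (-3z - 3)(7t - 2z - 4); both groups contain (7t - 2z - 4).

(7t - 2z - 4)(7t - 3z - 3)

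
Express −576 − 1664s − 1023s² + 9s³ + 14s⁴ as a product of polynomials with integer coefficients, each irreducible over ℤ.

By the rational root theorem, s = −8 is a root, giving the factor (s + 8) and quotient 14s³ − 103s² − 199s − 72.
Next, s = −8/7 is a root, so (7s + 8) is a factor; dividing leaves 2s² − 17s − 9.
The remaining quadratic factors as (2s + 1)(s − 9).

(2s + 1)(7s + 8)(s + 8)(s − 9)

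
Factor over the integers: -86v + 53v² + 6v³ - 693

Among the possible rational roots, v = -9 is a root, so (v + 9) divides it; the quotient is 6v² - v - 77.
The remaining quadratic factors as (2v + 7)(3v - 11).

(2v + 7)(3v - 11)(v + 9)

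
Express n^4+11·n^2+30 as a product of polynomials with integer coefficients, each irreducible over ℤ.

Substitute u = n^2 to get a quadratic in u, then factor.
n^2+5 is irreducible over ℤ (always positive, so no real roots).
n^2+6 is irreducible over ℤ (always positive, so no real roots).

(n^2+5)·(n^2+6)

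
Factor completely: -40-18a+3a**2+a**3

By the rational root theorem, a = -5 is a root, so (a+5) is a factor; dividing leaves a**2-2a-8.
The remaining quadratic factors as (a-4)(a+2).

(a+2)(a+5)(a-4)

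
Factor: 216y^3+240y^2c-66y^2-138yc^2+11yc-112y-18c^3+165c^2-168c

Group: 9y(24y^2+24yc+14y-18c^2+21c) + (c-8)(24y^2+24yc+14y-18c^2+21c); both groups contain (24y^2+24yc+14y-18c^2+21c), so (9y+c-8) is a factor with cofactor 24y^2+24yc+14y-18c^2+21c.
The cofactor groups again: 24y^2+24yc+14y-18c^2+21c = 2y(12y-6c+7) + 3c(12y-6c+7); both groups contain (12y-6c+7), giving (2y+3c)(12y-6c+7).

(12y-6c+7)(2y+3c)(9y+c-8)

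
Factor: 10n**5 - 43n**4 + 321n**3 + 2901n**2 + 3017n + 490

By the rational root theorem, n = -1/5 is a root, giving the factor (5n + 1) and quotient 2n**4 - 9n**3 + 66n**2 + 567n + 490.
Continuing, n = -7/2 is a root, so (2n + 7) is a factor; dividing leaves n**3 - 8n**2 + 61n + 70.
Next, n = -1 is a root, so (n + 1) divides it; the quotient is n**2 - 9n + 70.
The quadratic n**2 - 9n + 70 has discriminant -199 < 0 and is irreducible over ℤ.

(2n + 7)(5n + 1)(n + 1)(n**2 - 9n + 70)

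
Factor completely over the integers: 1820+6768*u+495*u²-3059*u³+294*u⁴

Among the possible rational roots, u = 10 is a root, so (u-10) is a factor; dividing leaves 294*u³-119*u²-695*u-182.
Then u = 13/7 is a root, so (7*u-13) is a factor; dividing leaves 42*u²+61*u+14.
The remaining quadratic factors as (7*u+2)(6*u+7).

(6*u+7)*(7*u+2)*(7*u-13)*(u-10)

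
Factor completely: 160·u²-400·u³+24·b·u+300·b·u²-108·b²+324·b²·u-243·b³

Group: 9·b·(-27·b²+66·b·u-12·b-40·u²+16·u) + 10·u·(-27·b²+66·b·u-12·b-40·u²+16·u); both groups contain (-27·b²+66·b·u-12·b-40·u²+16·u), so (9·b+10·u) is a factor with cofactor -27·b²+66·b·u-12·b-40·u²+16·u.
The cofactor groups again: -27·b²+66·b·u-12·b-40·u²+16·u = -3·b·(9·b-10·u+4) + 4·u·(9·b-10·u+4); both groups contain (9·b-10·u+4), giving -(3·b-4·u)·(9·b-10·u+4).

-(3·b-4·u)·(9·b+10·u)·(9·b-10·u+4)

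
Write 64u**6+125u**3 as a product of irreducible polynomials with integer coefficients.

u**3(4u+5)(16u**2-20u+25)

Factor out u**3 first: what remains is 64u**3+125.
Recognize a sum of cubes with the parts 5 and 4u.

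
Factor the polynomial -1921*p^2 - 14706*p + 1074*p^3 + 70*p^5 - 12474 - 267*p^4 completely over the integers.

Among the possible rational roots, p = -9/7 is a root, so (7*p + 9) divides it; the quotient is 10*p^4 - 51*p^3 + 219*p^2 - 556*p - 1386.
Then p = -7/5 is a root, so (5*p + 7) is a factor; dividing leaves 2*p^3 - 13*p^2 + 62*p - 198.
Then p = 9/2 is a root, so (2*p - 9) is a factor; dividing leaves p^2 - 2*p + 22.
The quadratic p^2 - 2*p + 22 has discriminant -84 < 0 and is irreducible over ℤ.

(2*p - 9)*(5*p + 7)*(7*p + 9)*(p^2 - 2*p + 22)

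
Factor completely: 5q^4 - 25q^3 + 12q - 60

(q - 5)(5q^3 + 12)

Group as (5q^4 + 12q) + (-25q^3 - 60) = q(5q^3 + 12) - 5(5q^3 + 12).
Both groups share the factor (5q^3 + 12).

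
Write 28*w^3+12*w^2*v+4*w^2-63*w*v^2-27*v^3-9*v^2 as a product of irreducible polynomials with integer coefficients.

Group: 2*w*(14*w^2-15*w*v+2*w-9*v^2-3*v) + 3*v*(14*w^2-15*w*v+2*w-9*v^2-3*v); both groups contain (14*w^2-15*w*v+2*w-9*v^2-3*v), so (2*w+3*v) is a factor with cofactor 14*w^2-15*w*v+2*w-9*v^2-3*v.
The cofactor groups again: 14*w^2-15*w*v+2*w-9*v^2-3*v = 7*w*(2*w-3*v) + (3*v+1)*(2*w-3*v); both groups contain (2*w-3*v), giving (7*w+3*v+1)*(2*w-3*v).

(2*w-3*v)*(2*w+3*v)*(7*w+3*v+1)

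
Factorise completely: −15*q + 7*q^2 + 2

(7*q − 1)*(q − 2)

Need a pair with product 7·2 = 14 and sum −15: that's −14 and −1.
Split the middle term: 7*q^2 − 14*q − q + 2 = 7*q*(q − 2) − (q − 2).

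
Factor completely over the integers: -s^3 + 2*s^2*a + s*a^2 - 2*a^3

-(s - 2*a)*(s - a)*(s + a)

Group: s*(-s^2 + s*a + 2*a^2) - a*(-s^2 + s*a + 2*a^2); both groups contain (-s^2 + s*a + 2*a^2), so (s - a) is a factor with cofactor -s^2 + s*a + 2*a^2.
The cofactor groups again: -s^2 + s*a + 2*a^2 = -s*(s - 2*a) - a*(s - 2*a); both groups contain (s - 2*a), giving -(s + a)*(s - 2*a).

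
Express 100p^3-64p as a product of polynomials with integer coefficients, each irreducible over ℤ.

Every term has a factor of 4p. Then 25p^2-16 = (5p)² − (4)².

4p(5p+4)(5p-4)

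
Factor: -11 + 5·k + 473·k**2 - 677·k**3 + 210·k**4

(5·k - 11)·(6·k - 1)·(7·k + 1)·(k - 1)

By the rational root theorem, k = -1/7 is a root, so (7·k + 1) divides it; the quotient is 30·k**3 - 101·k**2 + 82·k - 11.
Then k = 1/6 is a root, so (6·k - 1) is a factor; dividing leaves 5·k**2 - 16·k + 11.
The remaining quadratic factors as (k - 1)(5·k - 11).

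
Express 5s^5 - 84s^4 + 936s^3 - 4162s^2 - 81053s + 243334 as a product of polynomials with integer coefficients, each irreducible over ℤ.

(5s - 14)(s + 7)(s - 13)(s^2 - 8s + 191)

By the rational root theorem, s = -7 is a root, so (s + 7) divides it; the quotient is 5s^4 - 119s^3 + 1769s^2 - 16545s + 34762.
Then s = 13 is a root, so (s - 13) is a factor; dividing leaves 5s^3 - 54s^2 + 1067s - 2674.
Then s = 14/5 is a root, so (5s - 14) is a factor; dividing leaves s^2 - 8s + 191.
The quadratic s^2 - 8s + 191 has discriminant -700 < 0 and is irreducible over ℤ.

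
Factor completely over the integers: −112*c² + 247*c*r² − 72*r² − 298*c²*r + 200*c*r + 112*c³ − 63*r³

Group: 2*c*(56*c² − 121*c*r − 56*c + 63*r² + 72*r) − r*(56*c² − 121*c*r − 56*c + 63*r² + 72*r); both groups contain (56*c² − 121*c*r − 56*c + 63*r² + 72*r), so (2*c − r) is a factor with cofactor 56*c² − 121*c*r − 56*c + 63*r² + 72*r.
The cofactor groups again: 56*c² − 121*c*r − 56*c + 63*r² + 72*r = 8*c*(7*c − 9*r) + (−7*r − 8)*(7*c − 9*r); both groups contain (7*c − 9*r), giving (8*c − 7*r − 8)*(7*c − 9*r).

(2*c − r)*(7*c − 9*r)*(8*c − 7*r − 8)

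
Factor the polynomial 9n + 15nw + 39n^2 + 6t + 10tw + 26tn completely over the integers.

(13n + 5w + 3)(2t + 3n)

Group: 2t(13n + 5w + 3) + 3n(13n + 5w + 3); both groups contain (13n + 5w + 3).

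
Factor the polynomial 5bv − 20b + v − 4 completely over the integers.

(5b + 1)(v − 4)

Group as (5bv − 20b) + (v − 4) = 5b(v − 4) + (v − 4).
Both groups share the factor (v − 4).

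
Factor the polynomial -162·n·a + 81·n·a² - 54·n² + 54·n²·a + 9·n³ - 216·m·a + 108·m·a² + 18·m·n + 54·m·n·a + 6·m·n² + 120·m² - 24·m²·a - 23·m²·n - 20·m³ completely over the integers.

Group: 5·m·(-4·m² - 7·m·n - 12·m·a + 24·m - 3·n² - 9·n·a + 18·n) + (-3·n - 9·a)·(-4·m² - 7·m·n - 12·m·a + 24·m - 3·n² - 9·n·a + 18·n); both groups contain (-4·m² - 7·m·n - 12·m·a + 24·m - 3·n² - 9·n·a + 18·n), so (5·m - 3·n - 9·a) is a factor with cofactor -4·m² - 7·m·n - 12·m·a + 24·m - 3·n² - 9·n·a + 18·n.
The cofactor groups again: -4·m² - 7·m·n - 12·m·a + 24·m - 3·n² - 9·n·a + 18·n = -4·m·(m + n + 3·a - 6) - 3·n·(m + n + 3·a - 6); both groups contain (m + n + 3·a - 6), giving -(4·m + 3·n)·(m + n + 3·a - 6).

-(5·m - 3·n - 9·a)·(m + n + 3·a - 6)·(4·m + 3·n)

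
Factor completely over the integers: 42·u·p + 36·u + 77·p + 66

Group as (42·u·p + 36·u) + (77·p + 66) = 6·u·(7·p + 6) + 11·(7·p + 6).
Both groups share the factor (7·p + 6).

(6·u + 11)·(7·p + 6)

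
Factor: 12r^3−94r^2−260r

2r(6r+13)(r−10)

Pull out the common factor 2r, then factor the remaining trinomial.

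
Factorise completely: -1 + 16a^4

(2a + 1)(2a - 1)(4a^2 + 1)

(2a)⁴ − (1)⁴ = ((2a)² − (1)²)((2a)² + (1)²); the first factor splits again, the second (4a^2 + 1) is irreducible.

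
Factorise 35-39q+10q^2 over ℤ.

Need a pair with product 10·35 = 350 and sum -39: that's -25 and -14.
Split the middle term: 10q^2-25q - 14q+35 = 5q(2q-5) - 7(2q-5).

(2q-5)(5q-7)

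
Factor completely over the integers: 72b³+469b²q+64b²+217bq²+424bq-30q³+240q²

(8b+5q)(9b-q+8)(b+6q)

Group: 8b(9b²+53bq+8b-6q²+48q) + 5q(9b²+53bq+8b-6q²+48q); both groups contain (9b²+53bq+8b-6q²+48q), so (8b+5q) is a factor with cofactor 9b²+53bq+8b-6q²+48q.
The cofactor groups again: 9b²+53bq+8b-6q²+48q = b(9b-q+8) + 6q(9b-q+8); both groups contain (9b-q+8), giving (b+6q)(9b-q+8).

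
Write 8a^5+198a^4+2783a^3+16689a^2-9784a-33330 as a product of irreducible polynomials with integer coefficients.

Among the possible rational roots, a = 3/2 is a root, so (2a-3) is a factor; dividing leaves 4a^4+105a^3+1549a^2+10668a+11110.
Then a = -5/4 is a root, so (4a+5) is a factor; dividing leaves a^3+25a^2+356a+2222.
Next, a = -11 is a root, so (a+11) is a factor; dividing leaves a^2+14a+202.
The quadratic a^2+14a+202 has discriminant -612 < 0 and is irreducible over ℤ.

(2a-3)(4a+5)(a+11)(a^2+14a+202)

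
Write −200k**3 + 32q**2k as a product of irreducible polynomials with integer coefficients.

Pull out the common factor 8k; 4q**2 − 25k**2 is a difference of squares.

8k(2q − 5k)(2q + 5k)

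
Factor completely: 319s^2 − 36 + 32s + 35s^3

(5s + 2)(7s − 2)(s + 9)

Testing divisors of the constant over divisors of the leading coefficient, s = −9 is a root, giving the factor (s + 9) and quotient 35s^2 + 4s − 4.
The remaining quadratic factors as (7s − 2)(5s + 2).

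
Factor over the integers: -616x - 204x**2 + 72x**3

Pull out the common factor 4x, then factor the remaining trinomial.

4x(3x - 14)(6x + 11)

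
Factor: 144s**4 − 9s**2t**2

Pull out the common factor 9s**2; 16s**2 − t**2 is a difference of squares.

9s**2(4s + t)(4s − t)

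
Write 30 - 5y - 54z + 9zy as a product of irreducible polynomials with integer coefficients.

Group as (9zy - 54z) + (-5y + 30) = 9z(y - 6) - 5(y - 6).
Both groups share the factor (y - 6).

(9z - 5)(y - 6)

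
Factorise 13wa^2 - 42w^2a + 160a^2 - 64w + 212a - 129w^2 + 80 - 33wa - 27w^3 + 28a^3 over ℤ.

Group: 3w(-9w^2 - 2wa - 31w + 7a^2 + 33a + 20) + (4a + 4)(-9w^2 - 2wa - 31w + 7a^2 + 33a + 20); both groups contain (-9w^2 - 2wa - 31w + 7a^2 + 33a + 20), so (3w + 4a + 4) is a factor with cofactor -9w^2 - 2wa - 31w + 7a^2 + 33a + 20.
The cofactor groups again: -9w^2 - 2wa - 31w + 7a^2 + 33a + 20 = -9w(w + a + 4) + (7a + 5)(w + a + 4); both groups contain (w + a + 4), giving -(9w - 7a - 5)(w + a + 4).

-(9w - 7a - 5)(3w + 4a + 4)(w + a + 4)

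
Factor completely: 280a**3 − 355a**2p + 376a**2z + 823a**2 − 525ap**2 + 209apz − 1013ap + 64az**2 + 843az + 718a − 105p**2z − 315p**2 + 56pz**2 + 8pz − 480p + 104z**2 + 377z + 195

Group: 7a(40a**2 + 35ap + 8az + 89a + 7pz + 21p + 13z + 39) + (−15p + 8z + 5)(40a**2 + 35ap + 8az + 89a + 7pz + 21p + 13z + 39); both groups contain (40a**2 + 35ap + 8az + 89a + 7pz + 21p + 13z + 39), so (7a − 15p + 8z + 5) is a factor with cofactor 40a**2 + 35ap + 8az + 89a + 7pz + 21p + 13z + 39.
The cofactor groups again: 40a**2 + 35ap + 8az + 89a + 7pz + 21p + 13z + 39 = 5a(8a + 7p + 13) + (z + 3)(8a + 7p + 13); both groups contain (8a + 7p + 13), giving (5a + z + 3)(8a + 7p + 13).

(5a + z + 3)(7a − 15p + 8z + 5)(8a + 7p + 13)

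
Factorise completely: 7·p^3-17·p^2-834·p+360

Among the possible rational roots, p = 3/7 is a root, giving the factor (7·p-3) and quotient p^2-2·p-120.
The remaining quadratic factors as (p+10)(p-12).

(7·p-3)·(p+10)·(p-12)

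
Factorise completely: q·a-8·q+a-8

(a-8)·(q+1)

Group as (q·a-8·q) + (a-8) = q·(a-8) + (a-8).
Both groups share the factor (a-8).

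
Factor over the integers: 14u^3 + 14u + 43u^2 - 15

Testing divisors of the constant over divisors of the leading coefficient, u = -1 is a root, so (u + 1) is a factor; dividing leaves 14u^2 + 29u - 15.
The remaining quadratic factors as (2u + 5)(7u - 3).

(2u + 5)(7u - 3)(u + 1)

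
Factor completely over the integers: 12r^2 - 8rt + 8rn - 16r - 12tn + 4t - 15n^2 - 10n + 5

Group: 6r(2r + 3n - 1) + (-4t - 5n - 5)(2r + 3n - 1); both groups contain (2r + 3n - 1).

(6r - 4t - 5n - 5)(2r + 3n - 1)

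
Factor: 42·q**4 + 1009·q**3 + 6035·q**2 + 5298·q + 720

(6·q + 1)·(7·q + 6)·(q + 15)·(q + 8)

Testing divisors of the constant over divisors of the leading coefficient, q = -6/7 is a root, giving the factor (7·q + 6) and quotient 6·q**3 + 139·q**2 + 743·q + 120.
Next, q = -15 is a root, so (q + 15) is a factor; dividing leaves 6·q**2 + 49·q + 8.
The remaining quadratic factors as (q + 8)(6·q + 1).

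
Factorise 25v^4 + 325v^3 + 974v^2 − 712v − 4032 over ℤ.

Among the possible rational roots, v = −4 is a root, giving the factor (v + 4) and quotient 25v^3 + 225v^2 + 74v − 1008.
Next, v = −14/5 is a root, so (5v + 14) is a factor; dividing leaves 5v^2 + 31v − 72.
The remaining quadratic factors as (v + 8)(5v − 9).

(5v + 14)(5v − 9)(v + 4)(v + 8)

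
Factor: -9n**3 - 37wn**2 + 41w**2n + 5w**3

(w - n)(w + 9n)(5w + n)

Group: w(5w**2 - 4wn - n**2) + 9n(5w**2 - 4wn - n**2); both groups contain (5w**2 - 4wn - n**2), so (w + 9n) is a factor with cofactor 5w**2 - 4wn - n**2.
The cofactor groups again: 5w**2 - 4wn - n**2 = 5w(w - n) + n(w - n); both groups contain (w - n), giving (5w + n)(w - n).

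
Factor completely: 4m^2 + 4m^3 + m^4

Factor out m^2 first: what remains is m^2 + 4m + 4.
Recognize a perfect-square trinomial with the parts 2 and m.

m^2(m + 2)^2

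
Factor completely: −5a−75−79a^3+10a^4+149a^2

Trying the rational-root candidates, a = 1 is a root, so (a−1) divides it; the quotient is 10a^3−69a^2+80a+75.
Next, a = 5/2 is a root, giving the factor (2a−5) and quotient 5a^2−22a−15.
The remaining quadratic factors as (a−5)(5a+3).

(2a−5)(5a+3)(a−1)(a−5)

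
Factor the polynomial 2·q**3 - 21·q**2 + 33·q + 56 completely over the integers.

Trying the rational-root candidates, q = 7/2 is a root, so (2·q - 7) is a factor; dividing leaves q**2 - 7·q - 8.
The remaining quadratic factors as (q - 8)(q + 1).

(2·q - 7)·(q + 1)·(q - 8)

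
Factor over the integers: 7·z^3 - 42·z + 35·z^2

Pull out the common factor 7·z, then factor the remaining trinomial.

7·z·(z + 6)·(z - 1)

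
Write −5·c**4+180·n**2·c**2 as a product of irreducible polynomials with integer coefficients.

5·c**2·(6·n−c)·(6·n+c)

Pull out the common factor 5·c**2; 36·n**2−c**2 is a difference of squares.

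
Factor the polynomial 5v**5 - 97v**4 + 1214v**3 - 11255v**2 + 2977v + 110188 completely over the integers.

(5v + 13)(v - 13)(v - 4)(v**2 - 5v + 163)

Trying the rational-root candidates, v = 13 is a root, so (v - 13) divides it; the quotient is 5v**4 - 32v**3 + 798v**2 - 881v - 8476.
Continuing, v = 4 is a root, so (v - 4) divides it; the quotient is 5v**3 - 12v**2 + 750v + 2119.
Then v = -13/5 is a root, giving the factor (5v + 13) and quotient v**2 - 5v + 163.
The quadratic v**2 - 5v + 163 has discriminant -627 < 0 and is irreducible over ℤ.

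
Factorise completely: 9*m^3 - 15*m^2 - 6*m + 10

(3*m - 5)*(3*m^2 - 2)

Group as (9*m^3 - 6*m) + (-15*m^2 + 10) = 3*m*(3*m^2 - 2) - 5*(3*m^2 - 2).
Both groups share the factor (3*m^2 - 2).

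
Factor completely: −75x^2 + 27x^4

Factor out 3x^2, leaving 9x^2 − 25, which is a difference of two squares.

3x^2(3x + 5)(3x − 5)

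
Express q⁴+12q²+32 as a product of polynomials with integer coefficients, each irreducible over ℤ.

(q²+4)(q²+8)

Substitute u = q² to get a quadratic in u, then factor.
q²+8 is irreducible over ℤ (always positive, so no real roots).
q²+4 is irreducible over ℤ (sum of squares).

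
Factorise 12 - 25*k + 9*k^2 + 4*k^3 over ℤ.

Among the possible rational roots, k = 1 is a root, so (k - 1) is a factor; dividing leaves 4*k^2 + 13*k - 12.
The remaining quadratic factors as (k + 4)(4*k - 3).

(4*k - 3)*(k + 4)*(k - 1)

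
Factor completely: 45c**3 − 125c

Pull out the common factor 5c; 9c**2 − 25 is a difference of squares.

5c(3c + 5)(3c − 5)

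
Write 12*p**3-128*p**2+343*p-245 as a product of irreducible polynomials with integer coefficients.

(2*p-5)*(6*p-7)*(p-7)

Trying the rational-root candidates, p = 5/2 is a root, so (2*p-5) divides it; the quotient is 6*p**2-49*p+49.
The remaining quadratic factors as (6*p-7)(p-7).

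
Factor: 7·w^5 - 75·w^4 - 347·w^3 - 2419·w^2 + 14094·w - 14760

(7·w - 12)·(w - 15)·(w - 2)·(w^2 + 8·w + 41)

Among the possible rational roots, w = 12/7 is a root, so (7·w - 12) divides it; the quotient is w^4 - 9·w^3 - 65·w^2 - 457·w + 1230.
Then w = 2 is a root, so (w - 2) divides it; the quotient is w^3 - 7·w^2 - 79·w - 615.
Continuing, w = 15 is a root, so (w - 15) divides it; the quotient is w^2 + 8·w + 41.
The quadratic w^2 + 8·w + 41 has discriminant -100 < 0 and is irreducible over ℤ.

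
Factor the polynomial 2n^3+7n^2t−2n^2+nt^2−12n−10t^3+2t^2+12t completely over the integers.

Group: n(2n^2+9nt−2n+10t^2−2t−12) − t(2n^2+9nt−2n+10t^2−2t−12); both groups contain (2n^2+9nt−2n+10t^2−2t−12), so (n−t) is a factor with cofactor 2n^2+9nt−2n+10t^2−2t−12.
The cofactor groups again: 2n^2+9nt−2n+10t^2−2t−12 = 2n(n+2t+2) + (5t−6)(n+2t+2); both groups contain (n+2t+2), giving (2n+5t−6)(n+2t+2).

(2n+5t−6)(n+2t+2)(n−t)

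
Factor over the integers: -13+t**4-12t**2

(t**2+1)(t**2-13)

Substitute u = t**2 to get a quadratic in u, then factor.
t**2+1 is irreducible over ℤ (sum of squares).
t**2-13 is irreducible over ℤ (13 is not a perfect square).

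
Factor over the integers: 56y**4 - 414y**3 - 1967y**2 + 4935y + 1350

By the rational root theorem, y = -9/2 is a root, so (2y + 9) is a factor; dividing leaves 28y**3 - 333y**2 + 515y + 150.
Continuing, y = -1/4 is a root, so (4y + 1) is a factor; dividing leaves 7y**2 - 85y + 150.
The remaining quadratic factors as (7y - 15)(y - 10).

(2y + 9)(4y + 1)(7y - 15)(y - 10)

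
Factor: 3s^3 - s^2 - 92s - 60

By the rational root theorem, s = -5 is a root, so (s + 5) divides it; the quotient is 3s^2 - 16s - 12.
The remaining quadratic factors as (3s + 2)(s - 6).

(3s + 2)(s + 5)(s - 6)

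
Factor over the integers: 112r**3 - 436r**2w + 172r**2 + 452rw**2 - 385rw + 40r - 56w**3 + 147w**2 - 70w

Group: 4r(28r**2 - 60rw + 43r + 8w**2 - 21w + 10) - 7w(28r**2 - 60rw + 43r + 8w**2 - 21w + 10); both groups contain (28r**2 - 60rw + 43r + 8w**2 - 21w + 10), so (4r - 7w) is a factor with cofactor 28r**2 - 60rw + 43r + 8w**2 - 21w + 10.
The cofactor groups again: 28r**2 - 60rw + 43r + 8w**2 - 21w + 10 = 7r(4r - 8w + 5) + (-w + 2)(4r - 8w + 5); both groups contain (4r - 8w + 5), giving (7r - w + 2)(4r - 8w + 5).

(4r - 7w)(4r - 8w + 5)(7r - w + 2)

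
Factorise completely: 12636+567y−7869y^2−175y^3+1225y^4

Trying the rational-root candidates, y = 13/7 is a root, so (7y−13) divides it; the quotient is 175y^3+300y^2−567y−972.
Next, y = −9/5 is a root, so (5y+9) divides it; the quotient is 35y^2−3y−108.
The remaining quadratic factors as (7y+12)(5y−9).

(5y+9)(5y−9)(7y+12)(7y−13)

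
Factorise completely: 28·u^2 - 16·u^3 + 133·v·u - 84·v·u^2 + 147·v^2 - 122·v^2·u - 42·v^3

Group: 3·v·(-14·v^2 - 36·v·u + 49·v - 16·u^2 + 28·u) + u·(-14·v^2 - 36·v·u + 49·v - 16·u^2 + 28·u); both groups contain (-14·v^2 - 36·v·u + 49·v - 16·u^2 + 28·u), so (3·v + u) is a factor with cofactor -14·v^2 - 36·v·u + 49·v - 16·u^2 + 28·u.
The cofactor groups again: -14·v^2 - 36·v·u + 49·v - 16·u^2 + 28·u = -2·v·(7·v + 4·u) + (-4·u + 7)·(7·v + 4·u); both groups contain (7·v + 4·u), giving -(2·v + 4·u - 7)·(7·v + 4·u).

-(2·v + 4·u - 7)·(7·v + 4·u)·(3·v + u)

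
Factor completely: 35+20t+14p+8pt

Group as (8pt+14p) + (20t+35) = 2p(4t+7) + 5(4t+7).
Both groups share the factor (4t+7).

(2p+5)(4t+7)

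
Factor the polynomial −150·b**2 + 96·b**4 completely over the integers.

Pull out the common factor 6·b**2; 16·b**2 − 25 is a difference of squares.

6·b**2·(4·b + 5)·(4·b − 5)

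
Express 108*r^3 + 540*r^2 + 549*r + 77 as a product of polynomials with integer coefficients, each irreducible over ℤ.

(3*r + 11)*(6*r + 1)*(6*r + 7)

Among the possible rational roots, r = -7/6 is a root, so (6*r + 7) divides it; the quotient is 18*r^2 + 69*r + 11.
The remaining quadratic factors as (3*r + 11)(6*r + 1).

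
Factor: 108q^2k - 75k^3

3k(6q - 5k)(6q + 5k)

Factor out 3k, leaving 36q^2 - 25k^2, which is a difference of two squares.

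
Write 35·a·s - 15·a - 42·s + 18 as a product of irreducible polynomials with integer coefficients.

Group as (35·a·s - 15·a) + (-42·s + 18) = 5·a·(7·s - 3) - 6·(7·s - 3).
Both groups share the factor (7·s - 3).

(5·a - 6)·(7·s - 3)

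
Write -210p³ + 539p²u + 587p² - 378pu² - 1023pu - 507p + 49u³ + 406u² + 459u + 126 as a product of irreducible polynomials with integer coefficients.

-(5p - 7u - 6)(6p - u - 7)(7p - 7u - 3)

Group: 5p(-42p² + 49pu + 67p - 7u² - 52u - 21) + (-7u - 6)(-42p² + 49pu + 67p - 7u² - 52u - 21); both groups contain (-42p² + 49pu + 67p - 7u² - 52u - 21), so (5p - 7u - 6) is a factor with cofactor -42p² + 49pu + 67p - 7u² - 52u - 21.
The cofactor groups again: -42p² + 49pu + 67p - 7u² - 52u - 21 = -7p(6p - u - 7) + (7u + 3)(6p - u - 7); both groups contain (6p - u - 7), giving -(7p - 7u - 3)(6p - u - 7).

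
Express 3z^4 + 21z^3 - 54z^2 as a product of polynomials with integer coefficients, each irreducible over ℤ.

3z^2(z + 9)(z - 2)

Pull out the common factor 3z^2, then factor the remaining trinomial.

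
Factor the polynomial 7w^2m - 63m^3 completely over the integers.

Factor out 7m, leaving w^2 - 9m^2, which is a difference of two squares.

7m(w - 3m)(w + 3m)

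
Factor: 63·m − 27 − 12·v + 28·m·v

(4·v + 9)·(7·m − 3)

Group as (28·m·v + 63·m) + (−12·v − 27) = 7·m·(4·v + 9) − 3·(4·v + 9).
Both groups share the factor (4·v + 9).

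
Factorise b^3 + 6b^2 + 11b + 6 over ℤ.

Among the possible rational roots, b = −3 is a root, so (b + 3) is a factor; dividing leaves b^2 + 3b + 2.
The remaining quadratic factors as (b + 2)(b + 1).

(b + 1)(b + 2)(b + 3)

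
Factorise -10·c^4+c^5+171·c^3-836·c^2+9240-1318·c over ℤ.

(c+3)·(c-4)·(c-5)·(c^2-4·c+154)

Testing divisors of the constant over divisors of the leading coefficient, c = 5 is a root, so (c-5) divides it; the quotient is c^4-5·c^3+146·c^2-106·c-1848.
Next, c = 4 is a root, so (c-4) divides it; the quotient is c^3-c^2+142·c+462.
Next, c = -3 is a root, giving the factor (c+3) and quotient c^2-4·c+154.
The quadratic c^2-4·c+154 has discriminant -600 < 0 and is irreducible over ℤ.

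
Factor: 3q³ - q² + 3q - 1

Group as (3q³ + 3q) + (-q² - 1) = 3q(q² + 1) - (q² + 1).
Both groups share the factor (q² + 1).

(3q - 1)(q² + 1)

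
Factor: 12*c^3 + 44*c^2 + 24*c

Pull out the common factor 4*c, then factor the remaining trinomial.

4*c*(3*c + 2)*(c + 3)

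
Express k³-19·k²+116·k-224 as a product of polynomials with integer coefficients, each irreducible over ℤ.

Among the possible rational roots, k = 7 is a root, so (k-7) is a factor; dividing leaves k²-12·k+32.
The remaining quadratic factors as (k-4)(k-8).

(k-4)·(k-7)·(k-8)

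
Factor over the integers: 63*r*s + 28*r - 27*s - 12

(7*r - 3)*(9*s + 4)

Group as (63*r*s + 28*r) + (-27*s - 12) = 7*r*(9*s + 4) - 3*(9*s + 4).
Both groups share the factor (9*s + 4).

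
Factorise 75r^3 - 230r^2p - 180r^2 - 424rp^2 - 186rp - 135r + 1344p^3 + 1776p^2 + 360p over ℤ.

Group: 5r(15r^2 - 82rp - 45r + 112p^2 + 120p) + (12p + 3)(15r^2 - 82rp - 45r + 112p^2 + 120p); both groups contain (15r^2 - 82rp - 45r + 112p^2 + 120p), so (5r + 12p + 3) is a factor with cofactor 15r^2 - 82rp - 45r + 112p^2 + 120p.
The cofactor groups again: 15r^2 - 82rp - 45r + 112p^2 + 120p = 5r(3r - 8p) + (-14p - 15)(3r - 8p); both groups contain (3r - 8p), giving (5r - 14p - 15)(3r - 8p).

(5r - 14p - 15)(3r - 8p)(5r + 12p + 3)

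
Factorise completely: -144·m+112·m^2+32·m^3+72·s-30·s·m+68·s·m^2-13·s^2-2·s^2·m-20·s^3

Group: 4·s·(-5·s^2+2·s·m+8·s+16·m^2-16·m) + (2·m+9)·(-5·s^2+2·s·m+8·s+16·m^2-16·m); both groups contain (-5·s^2+2·s·m+8·s+16·m^2-16·m), so (4·s+2·m+9) is a factor with cofactor -5·s^2+2·s·m+8·s+16·m^2-16·m.
The cofactor groups again: -5·s^2+2·s·m+8·s+16·m^2-16·m = -5·s·(s-2·m) + (-8·m+8)·(s-2·m); both groups contain (s-2·m), giving -(5·s+8·m-8)·(s-2·m).

-(s-2·m)·(4·s+2·m+9)·(5·s+8·m-8)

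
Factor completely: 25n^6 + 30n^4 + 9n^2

Factor out n^2 first: what remains is 25n^4 + 30n^2 + 9.
Recognize a perfect-square trinomial with the parts 5n^2 and 3.

n^2(5n^2 + 3)^2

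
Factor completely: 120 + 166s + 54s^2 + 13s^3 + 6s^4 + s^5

(s + 1)(s + 3)(s + 4)(s^2 - 2s + 10)

Among the possible rational roots, s = -4 is a root, so (s + 4) divides it; the quotient is s^4 + 2s^3 + 5s^2 + 34s + 30.
Continuing, s = -1 is a root, so (s + 1) divides it; the quotient is s^3 + s^2 + 4s + 30.
Continuing, s = -3 is a root, so (s + 3) divides it; the quotient is s^2 - 2s + 10.
The quadratic s^2 - 2s + 10 has discriminant -36 < 0 and is irreducible over ℤ.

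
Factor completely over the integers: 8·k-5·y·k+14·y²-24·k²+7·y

Group: 2·y·(7·y+8·k) + (-3·k+1)·(7·y+8·k); both groups contain (7·y+8·k).

(2·y-3·k+1)·(7·y+8·k)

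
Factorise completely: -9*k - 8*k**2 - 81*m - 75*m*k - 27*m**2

-(3*m + 8*k + 9)*(9*m + k)

Group: -3*m*(9*m + k) + (-8*k - 9)*(9*m + k); both groups contain (9*m + k).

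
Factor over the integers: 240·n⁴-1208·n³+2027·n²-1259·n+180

Among the possible rational roots, n = 5/4 is a root, giving the factor (4·n-5) and quotient 60·n³-227·n²+223·n-36.
Next, n = 4/3 is a root, giving the factor (3·n-4) and quotient 20·n²-49·n+9.
The remaining quadratic factors as (4·n-9)(5·n-1).

(3·n-4)·(4·n-5)·(4·n-9)·(5·n-1)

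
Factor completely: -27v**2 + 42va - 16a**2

Group: -3v(9v - 8a) + 2a(9v - 8a); both groups contain (9v - 8a).

-(3v - 2a)(9v - 8a)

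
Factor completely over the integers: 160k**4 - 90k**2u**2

Every term has a factor of 10k**2. Then 16k**2 - 9u**2 = (4k)² − (3u)².

10k**2(4k + 3u)(4k - 3u)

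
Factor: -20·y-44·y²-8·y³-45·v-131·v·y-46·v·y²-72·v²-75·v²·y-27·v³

Group: 3·v·(-9·v²-22·v·y-9·v-8·y²-4·y) + (y+5)·(-9·v²-22·v·y-9·v-8·y²-4·y); both groups contain (-9·v²-22·v·y-9·v-8·y²-4·y), so (3·v+y+5) is a factor with cofactor -9·v²-22·v·y-9·v-8·y²-4·y.
The cofactor groups again: -9·v²-22·v·y-9·v-8·y²-4·y = -9·v·(v+2·y+1) - 4·y·(v+2·y+1); both groups contain (v+2·y+1), giving -(9·v+4·y)·(v+2·y+1).

-(3·v+y+5)·(9·v+4·y)·(v+2·y+1)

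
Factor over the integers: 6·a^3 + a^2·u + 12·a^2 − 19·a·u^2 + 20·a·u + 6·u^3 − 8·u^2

(2·a − 3·u + 4)·(3·a − u)·(a + 2·u)

Group: 3·a·(2·a^2 + a·u + 4·a − 6·u^2 + 8·u) − u·(2·a^2 + a·u + 4·a − 6·u^2 + 8·u); both groups contain (2·a^2 + a·u + 4·a − 6·u^2 + 8·u), so (3·a − u) is a factor with cofactor 2·a^2 + a·u + 4·a − 6·u^2 + 8·u.
The cofactor groups again: 2·a^2 + a·u + 4·a − 6·u^2 + 8·u = 2·a·(a + 2·u) + (−3·u + 4)·(a + 2·u); both groups contain (a + 2·u), giving (2·a − 3·u + 4)·(a + 2·u).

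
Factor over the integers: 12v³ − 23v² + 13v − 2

Testing divisors of the constant over divisors of the leading coefficient, v = 1/4 is a root, so (4v − 1) divides it; the quotient is 3v² − 5v + 2.
The remaining quadratic factors as (v − 1)(3v − 2).

(3v − 2)(4v − 1)(v − 1)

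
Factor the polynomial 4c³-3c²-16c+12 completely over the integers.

Group as (4c³-16c) + (-3c²+12) = 4c(c²-4) - 3(c²-4).
Both groups share the factor (c²-4).

(4c-3)(c+2)(c-2)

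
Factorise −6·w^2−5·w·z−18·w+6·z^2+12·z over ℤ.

Group: −3·w·(2·w+3·z+6) + 2·z·(2·w+3·z+6); both groups contain (2·w+3·z+6).

−(2·w+3·z+6)·(3·w−2·z)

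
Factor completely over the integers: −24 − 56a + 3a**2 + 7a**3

Group as (7a**3 − 56a) + (3a**2 − 24) = 7a(a**2 − 8) + 3(a**2 − 8).
Both groups share the factor (a**2 − 8).

(7a + 3)(a**2 − 8)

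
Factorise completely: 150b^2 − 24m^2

6(5b + 2m)(5b − 2m)

Pull out the common factor 6; 25b^2 − 4m^2 is a difference of squares.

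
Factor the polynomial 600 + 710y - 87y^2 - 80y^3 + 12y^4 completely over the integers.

Trying the rational-root candidates, y = -5/6 is a root, giving the factor (6y + 5) and quotient 2y^3 - 15y^2 - 2y + 120.
Continuing, y = 4 is a root, so (y - 4) divides it; the quotient is 2y^2 - 7y - 30.
The remaining quadratic factors as (y - 6)(2y + 5).

(2y + 5)(6y + 5)(y - 4)(y - 6)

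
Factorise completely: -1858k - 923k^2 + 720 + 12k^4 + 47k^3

(3k - 1)(4k + 9)(k + 10)(k - 8)

Trying the rational-root candidates, k = -9/4 is a root, giving the factor (4k + 9) and quotient 3k^3 + 5k^2 - 242k + 80.
Next, k = 8 is a root, so (k - 8) divides it; the quotient is 3k^2 + 29k - 10.
The remaining quadratic factors as (k + 10)(3k - 1).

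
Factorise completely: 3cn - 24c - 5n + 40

Group as (3cn - 24c) + (-5n + 40) = 3c(n - 8) - 5(n - 8).
Both groups share the factor (n - 8).

(3c - 5)(n - 8)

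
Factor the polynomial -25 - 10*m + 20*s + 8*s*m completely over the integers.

Group as (8*s*m + 20*s) + (-10*m - 25) = 4*s*(2*m + 5) - 5*(2*m + 5).
Both groups share the factor (2*m + 5).

(2*m + 5)*(4*s - 5)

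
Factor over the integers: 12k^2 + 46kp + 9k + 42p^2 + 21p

Group: 3k(4k + 6p + 3) + 7p(4k + 6p + 3); both groups contain (4k + 6p + 3).

(3k + 7p)(4k + 6p + 3)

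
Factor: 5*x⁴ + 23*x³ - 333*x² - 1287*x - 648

(5*x + 3)*(x + 3)*(x + 9)*(x - 8)

Trying the rational-root candidates, x = -3 is a root, so (x + 3) is a factor; dividing leaves 5*x³ + 8*x² - 357*x - 216.
Next, x = -3/5 is a root, so (5*x + 3) is a factor; dividing leaves x² + x - 72.
The remaining quadratic factors as (x - 8)(x + 9).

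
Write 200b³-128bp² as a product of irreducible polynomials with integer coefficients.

Pull out the common factor 8b; 25b²-16p² is a difference of squares.

8b(5b+4p)(5b-4p)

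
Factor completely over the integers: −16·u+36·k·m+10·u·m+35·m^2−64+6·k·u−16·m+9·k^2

Group: 3·k·(3·k+2·u+7·m+8) + (5·m−8)·(3·k+2·u+7·m+8); both groups contain (3·k+2·u+7·m+8).

(3·k+5·m−8)·(3·k+2·u+7·m+8)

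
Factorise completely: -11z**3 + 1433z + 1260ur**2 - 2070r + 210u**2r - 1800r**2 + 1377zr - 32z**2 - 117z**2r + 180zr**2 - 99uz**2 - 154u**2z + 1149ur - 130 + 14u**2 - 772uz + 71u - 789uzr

-(11z - 15r - 1)(2u + z + 12r + 13)(7u + z - 10)

Group: 2u(-77uz + 105ur + 7u - 11z**2 + 15zr + 111z - 150r - 10) + (z + 12r + 13)(-77uz + 105ur + 7u - 11z**2 + 15zr + 111z - 150r - 10); both groups contain (-77uz + 105ur + 7u - 11z**2 + 15zr + 111z - 150r - 10), so (2u + z + 12r + 13) is a factor with cofactor -77uz + 105ur + 7u - 11z**2 + 15zr + 111z - 150r - 10.
The cofactor groups again: -77uz + 105ur + 7u - 11z**2 + 15zr + 111z - 150r - 10 = -11z(7u + z - 10) + (15r + 1)(7u + z - 10); both groups contain (7u + z - 10), giving -(11z - 15r - 1)(7u + z - 10).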